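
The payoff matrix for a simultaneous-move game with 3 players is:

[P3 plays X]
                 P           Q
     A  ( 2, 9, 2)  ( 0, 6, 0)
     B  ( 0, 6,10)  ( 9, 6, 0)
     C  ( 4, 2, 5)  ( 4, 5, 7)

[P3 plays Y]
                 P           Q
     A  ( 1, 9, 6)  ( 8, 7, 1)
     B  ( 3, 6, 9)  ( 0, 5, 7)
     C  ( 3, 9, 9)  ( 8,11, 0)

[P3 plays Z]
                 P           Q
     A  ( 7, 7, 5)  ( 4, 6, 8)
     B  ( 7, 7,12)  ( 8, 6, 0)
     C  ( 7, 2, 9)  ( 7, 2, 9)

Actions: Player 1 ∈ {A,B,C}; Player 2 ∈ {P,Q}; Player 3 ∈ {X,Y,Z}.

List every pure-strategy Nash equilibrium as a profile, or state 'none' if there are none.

NE set: (B,P,Z), (C,P,Z)

(A,P,X): not NE [P1→C gives 4>2; P3→Y gives 6>2]
(A,P,Y): not NE [P1→C gives 3>1]
(A,P,Z): not NE [P3→Y gives 6>5]
(A,Q,X): not NE [P1→B gives 9>0; P2→P gives 9>6; P3→Z gives 8>0]
(A,Q,Y): not NE [P2→P gives 9>7; P3→Z gives 8>1]
(A,Q,Z): not NE [P1→B gives 8>4; P2→P gives 7>6]
(B,P,X): not NE [P1→C gives 4>0; P3→Z gives 12>10]
(B,P,Y): not NE [P3→Z gives 12>9]
(B,P,Z): NE
(B,Q,X): not NE [P3→Y gives 7>0]
(B,Q,Y): not NE [P1→C gives 8>0; P2→P gives 6>5]
(B,Q,Z): not NE [P2→P gives 7>6; P3→Y gives 7>0]
(C,P,X): not NE [P2→Q gives 5>2; P3→Z gives 9>5]
(C,P,Y): not NE [P2→Q gives 11>9]
(C,P,Z): NE
(C,Q,X): not NE [P1→B gives 9>4; P3→Z gives 9>7]
(C,Q,Y): not NE [P3→Z gives 9>0]
(C,Q,Z): not NE [P1→B gives 8>7]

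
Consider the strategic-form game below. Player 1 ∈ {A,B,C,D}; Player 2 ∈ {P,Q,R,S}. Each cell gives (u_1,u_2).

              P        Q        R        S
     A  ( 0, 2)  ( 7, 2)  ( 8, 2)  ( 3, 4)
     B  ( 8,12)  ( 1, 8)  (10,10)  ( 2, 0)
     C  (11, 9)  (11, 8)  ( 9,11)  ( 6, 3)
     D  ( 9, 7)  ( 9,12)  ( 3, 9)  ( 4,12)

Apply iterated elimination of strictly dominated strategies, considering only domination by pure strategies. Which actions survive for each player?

IESDS → P1:{B,C} P2:{P,R}

P1 drop A (C beats it: P:11>0 Q:11>7 R:9>8 S:6>3)
P1 drop D (C beats it: P:11>9 Q:11>9 R:9>3 S:6>4)
P2 drop Q (P beats it: B:12>8 C:9>8)
P2 drop S (P beats it: B:12>0 C:9>3)
P1→{B,C} P2→{P,R}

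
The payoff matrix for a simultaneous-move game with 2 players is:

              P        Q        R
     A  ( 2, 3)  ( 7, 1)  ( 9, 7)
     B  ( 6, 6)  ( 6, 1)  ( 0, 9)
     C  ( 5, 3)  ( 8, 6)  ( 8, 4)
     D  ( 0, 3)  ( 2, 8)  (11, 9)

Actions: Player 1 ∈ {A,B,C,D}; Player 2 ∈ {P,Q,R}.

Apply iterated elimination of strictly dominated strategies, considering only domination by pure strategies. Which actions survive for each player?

P2 drop P (R beats it: A:7>3 B:9>6 C:4>3 D:9>3)
P1 drop B (A beats it: Q:7>6 R:9>0)
P1→{A,C,D} P2→{Q,R}

Survivors P1:{A,C,D} P2:{Q,R}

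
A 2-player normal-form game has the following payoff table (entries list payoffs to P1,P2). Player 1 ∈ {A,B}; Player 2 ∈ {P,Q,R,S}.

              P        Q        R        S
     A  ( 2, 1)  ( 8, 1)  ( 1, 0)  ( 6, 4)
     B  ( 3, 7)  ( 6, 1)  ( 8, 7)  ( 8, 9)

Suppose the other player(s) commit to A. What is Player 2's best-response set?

u_2(P vs A) = 1
u_2(Q vs A) = 1
u_2(R vs A) = 0
u_2(S vs A) = 4
max payoff 4 at {S}

BR_2 = {S}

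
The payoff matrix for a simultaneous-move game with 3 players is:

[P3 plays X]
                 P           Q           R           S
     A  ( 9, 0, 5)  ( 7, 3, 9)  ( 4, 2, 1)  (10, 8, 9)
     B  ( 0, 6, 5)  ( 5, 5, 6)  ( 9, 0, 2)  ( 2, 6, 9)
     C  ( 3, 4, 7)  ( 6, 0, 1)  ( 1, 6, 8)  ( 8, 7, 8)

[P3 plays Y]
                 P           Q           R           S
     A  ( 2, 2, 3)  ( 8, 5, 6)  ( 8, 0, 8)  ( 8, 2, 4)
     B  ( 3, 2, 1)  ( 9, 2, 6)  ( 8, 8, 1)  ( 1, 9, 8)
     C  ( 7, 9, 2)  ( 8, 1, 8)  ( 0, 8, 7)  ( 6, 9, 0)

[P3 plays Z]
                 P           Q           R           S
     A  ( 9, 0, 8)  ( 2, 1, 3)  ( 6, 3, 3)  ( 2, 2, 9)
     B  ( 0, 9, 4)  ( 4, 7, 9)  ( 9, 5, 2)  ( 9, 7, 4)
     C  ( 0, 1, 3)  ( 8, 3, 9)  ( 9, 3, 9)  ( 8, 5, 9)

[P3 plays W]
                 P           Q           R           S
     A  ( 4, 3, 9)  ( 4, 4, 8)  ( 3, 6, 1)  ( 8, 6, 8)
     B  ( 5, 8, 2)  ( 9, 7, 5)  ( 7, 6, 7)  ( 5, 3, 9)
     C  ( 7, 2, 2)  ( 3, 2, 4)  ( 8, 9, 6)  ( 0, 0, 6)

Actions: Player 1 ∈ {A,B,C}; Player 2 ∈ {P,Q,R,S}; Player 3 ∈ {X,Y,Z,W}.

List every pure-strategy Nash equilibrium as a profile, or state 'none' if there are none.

PSNE = {(A,S,X)}

(A,P,X): not NE [P2→S gives 8>0; P3→W gives 9>5]
(A,P,Y): not NE [P1→C gives 7>2; P2→Q gives 5>2; P3→W gives 9>3]
(A,P,Z): not NE [P2→R gives 3>0; P3→W gives 9>8]
(A,P,W): not NE [P1→C gives 7>4; P2→S gives 6>3]
(A,Q,X): not NE [P2→S gives 8>3]
(A,Q,Y): not NE [P1→B gives 9>8; P3→X gives 9>6]
(A,Q,Z): not NE [P1→C gives 8>2; P2→R gives 3>1; P3→X gives 9>3]
(A,Q,W): not NE [P1→B gives 9>4; P2→S gives 6>4; P3→X gives 9>8]
(A,R,X): not NE [P1→B gives 9>4; P2→S gives 8>2; P3→Y gives 8>1]
(A,R,Y): not NE [P2→Q gives 5>0]
(A,R,Z): not NE [P1→C gives 9>6; P3→Y gives 8>3]
(A,R,W): not NE [P1→C gives 8>3; P3→Y gives 8>1]
(A,S,X): NE
(A,S,Y): not NE [P2→Q gives 5>2; P3→Z gives 9>4]
(A,S,Z): not NE [P1→B gives 9>2; P2→R gives 3>2]
(A,S,W): not NE [P3→Z gives 9>8]
(B,P,X): not NE [P1→A gives 9>0]
(B,P,Y): not NE [P1→C gives 7>3; P2→S gives 9>2; P3→X gives 5>1]
(B,P,Z): not NE [P1→A gives 9>0; P3→X gives 5>4]
(B,P,W): not NE [P1→C gives 7>5; P3→X gives 5>2]
(B,Q,X): not NE [P1→A gives 7>5; P2→S gives 6>5; P3→Z gives 9>6]
(B,Q,Y): not NE [P2→S gives 9>2; P3→Z gives 9>6]
(B,Q,Z): not NE [P1→C gives 8>4; P2→P gives 9>7]
(B,Q,W): not NE [P2→P gives 8>7; P3→Z gives 9>5]
(B,R,X): not NE [P2→S gives 6>0; P3→W gives 7>2]
(B,R,Y): not NE [P2→S gives 9>8; P3→W gives 7>1]
(B,R,Z): not NE [P2→P gives 9>5; P3→W gives 7>2]
(B,R,W): not NE [P1→C gives 8>7; P2→P gives 8>6]
(B,S,X): not NE [P1→A gives 10>2]
(B,S,Y): not NE [P1→A gives 8>1; P3→W gives 9>8]
(B,S,Z): not NE [P2→P gives 9>7; P3→W gives 9>4]
(B,S,W): not NE [P1→A gives 8>5; P2→P gives 8>3]
(C,P,X): not NE [P1→A gives 9>3; P2→S gives 7>4]
(C,P,Y): not NE [P3→X gives 7>2]
(C,P,Z): not NE [P1→A gives 9>0; P2→S gives 5>1; P3→X gives 7>3]
(C,P,W): not NE [P2→R gives 9>2; P3→X gives 7>2]
(C,Q,X): not NE [P1→A gives 7>6; P2→S gives 7>0; P3→Z gives 9>1]
(C,Q,Y): not NE [P1→B gives 9>8; P2→S gives 9>1; P3→Z gives 9>8]
(C,Q,Z): not NE [P2→S gives 5>3]
(C,Q,W): not NE [P1→B gives 9>3; P2→R gives 9>2; P3→Z gives 9>4]
(C,R,X): not NE [P1→B gives 9>1; P2→S gives 7>6; P3→Z gives 9>8]
(C,R,Y): not NE [P1→B gives 8>0; P2→S gives 9>8; P3→Z gives 9>7]
(C,R,Z): not NE [P2→S gives 5>3]
(C,R,W): not NE [P3→Z gives 9>6]
(C,S,X): not NE [P1→A gives 10>8; P3→Z gives 9>8]
(C,S,Y): not NE [P1→A gives 8>6; P3→Z gives 9>0]
(C,S,Z): not NE [P1→B gives 9>8]
(C,S,W): not NE [P1→A gives 8>0; P2→R gives 9>0; P3→Z gives 9>6]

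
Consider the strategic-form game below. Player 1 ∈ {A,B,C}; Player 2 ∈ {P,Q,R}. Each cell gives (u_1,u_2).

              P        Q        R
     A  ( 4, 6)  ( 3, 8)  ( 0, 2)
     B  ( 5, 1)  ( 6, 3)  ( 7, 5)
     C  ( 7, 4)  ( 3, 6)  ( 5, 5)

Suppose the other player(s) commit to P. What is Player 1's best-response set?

argmax u_1 = {C}

u_1(A vs P) = 4
u_1(B vs P) = 5
u_1(C vs P) = 7
max payoff 7 at {C}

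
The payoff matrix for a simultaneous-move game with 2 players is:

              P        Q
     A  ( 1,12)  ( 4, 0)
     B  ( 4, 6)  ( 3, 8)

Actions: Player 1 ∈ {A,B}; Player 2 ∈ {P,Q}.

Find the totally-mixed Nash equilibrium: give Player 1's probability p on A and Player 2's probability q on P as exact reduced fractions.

P1 mixes 1/7 on A; P2 mixes 1/4 on P

P1 indiff ⇒ q·1+(1-q)·4 = q·4+(1-q)·3 ⇒ q(-3) = (1-q)(-1) ⇒ q = 1/4
P2 indiff ⇒ p·12+(1-p)·6 = p·0+(1-p)·8 ⇒ p(12) = (1-p)(2) ⇒ p = 1/7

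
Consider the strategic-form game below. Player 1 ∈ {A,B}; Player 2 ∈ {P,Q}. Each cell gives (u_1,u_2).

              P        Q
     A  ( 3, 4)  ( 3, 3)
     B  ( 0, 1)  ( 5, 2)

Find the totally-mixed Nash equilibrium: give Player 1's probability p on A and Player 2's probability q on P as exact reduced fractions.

P1 indiff ⇒ q·3+(1-q)·3 = q·0+(1-q)·5 ⇒ q(3) = (1-q)(2) ⇒ q = 2/5
P2 indiff ⇒ p·4+(1-p)·1 = p·3+(1-p)·2 ⇒ p(1) = (1-p)(1) ⇒ p = 1/2

P1 mixes 1/2 on A; P2 mixes 2/5 on P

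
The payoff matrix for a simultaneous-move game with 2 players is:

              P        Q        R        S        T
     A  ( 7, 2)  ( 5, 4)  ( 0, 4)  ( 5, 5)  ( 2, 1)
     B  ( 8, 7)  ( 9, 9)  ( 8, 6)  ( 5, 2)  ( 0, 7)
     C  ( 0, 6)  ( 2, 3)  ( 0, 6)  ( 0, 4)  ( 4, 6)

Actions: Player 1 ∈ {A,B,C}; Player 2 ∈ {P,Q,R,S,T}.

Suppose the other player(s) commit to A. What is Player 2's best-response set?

BR_2 = {S}

u_2(P vs A) = 2
u_2(Q vs A) = 4
u_2(R vs A) = 4
u_2(S vs A) = 5
u_2(T vs A) = 1
max payoff 5 at {S}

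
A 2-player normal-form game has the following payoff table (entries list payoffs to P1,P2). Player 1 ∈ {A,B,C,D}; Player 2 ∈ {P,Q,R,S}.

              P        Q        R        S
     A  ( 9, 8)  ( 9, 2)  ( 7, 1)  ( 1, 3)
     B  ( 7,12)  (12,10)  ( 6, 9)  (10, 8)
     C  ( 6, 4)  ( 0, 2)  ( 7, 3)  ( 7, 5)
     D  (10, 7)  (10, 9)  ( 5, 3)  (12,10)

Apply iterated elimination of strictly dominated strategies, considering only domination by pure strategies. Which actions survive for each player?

Survivors P1:{B,D} P2:{P,Q,S}

P2 drop R (P beats it: A:8>1 B:12>9 C:4>3 D:7>3)
P1 drop A (D beats it: P:10>9 Q:10>9 S:12>1)
P1 drop C (B beats it: P:7>6 Q:12>0 S:10>7)
P1→{B,D} P2→{P,Q,S}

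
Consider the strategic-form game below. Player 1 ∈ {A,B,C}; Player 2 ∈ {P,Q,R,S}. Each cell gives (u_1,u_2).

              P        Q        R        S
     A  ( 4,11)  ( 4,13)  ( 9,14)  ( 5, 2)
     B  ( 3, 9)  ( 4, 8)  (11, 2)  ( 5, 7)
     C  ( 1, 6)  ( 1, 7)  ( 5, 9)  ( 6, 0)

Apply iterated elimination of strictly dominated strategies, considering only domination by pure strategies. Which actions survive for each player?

P2 drop S (P beats it: A:11>2 B:9>7 C:6>0)
P1 drop C (A beats it: P:4>1 Q:4>1 R:9>5)
P1→{A,B} P2→{P,Q,R}

IESDS → P1:{A,B} P2:{P,Q,R}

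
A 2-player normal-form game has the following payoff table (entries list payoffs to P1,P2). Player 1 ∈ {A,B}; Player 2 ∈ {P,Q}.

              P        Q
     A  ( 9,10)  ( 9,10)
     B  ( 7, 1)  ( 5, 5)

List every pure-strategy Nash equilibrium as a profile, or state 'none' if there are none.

PSNE = {(A,P), (A,Q)}

(A,P): NE
(A,Q): NE
(B,P): not NE [P1→A gives 9>7; P2→Q gives 5>1]
(B,Q): not NE [P1→A gives 9>5]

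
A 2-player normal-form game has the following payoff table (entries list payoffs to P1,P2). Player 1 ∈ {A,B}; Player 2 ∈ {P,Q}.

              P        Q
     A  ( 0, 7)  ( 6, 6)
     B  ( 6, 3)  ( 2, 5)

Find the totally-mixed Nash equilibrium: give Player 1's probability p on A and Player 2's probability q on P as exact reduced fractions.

P1 indiff ⇒ q·0+(1-q)·6 = q·6+(1-q)·2 ⇒ q(-6) = (1-q)(-4) ⇒ q = 2/5
P2 indiff ⇒ p·7+(1-p)·3 = p·6+(1-p)·5 ⇒ p(1) = (1-p)(2) ⇒ p = 2/3

P1 mixes 2/3 on A; P2 mixes 2/5 on P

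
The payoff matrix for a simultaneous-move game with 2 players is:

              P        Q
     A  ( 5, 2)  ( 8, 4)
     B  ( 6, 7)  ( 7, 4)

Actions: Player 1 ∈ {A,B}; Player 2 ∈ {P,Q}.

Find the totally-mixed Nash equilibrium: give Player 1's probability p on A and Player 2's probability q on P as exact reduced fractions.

P1 indiff ⇒ q·5+(1-q)·8 = q·6+(1-q)·7 ⇒ q(-1) = (1-q)(-1) ⇒ q = 1/2
P2 indiff ⇒ p·2+(1-p)·7 = p·4+(1-p)·4 ⇒ p(-2) = (1-p)(-3) ⇒ p = 3/5

P1 mixes 3/5 on A; P2 mixes 1/2 on P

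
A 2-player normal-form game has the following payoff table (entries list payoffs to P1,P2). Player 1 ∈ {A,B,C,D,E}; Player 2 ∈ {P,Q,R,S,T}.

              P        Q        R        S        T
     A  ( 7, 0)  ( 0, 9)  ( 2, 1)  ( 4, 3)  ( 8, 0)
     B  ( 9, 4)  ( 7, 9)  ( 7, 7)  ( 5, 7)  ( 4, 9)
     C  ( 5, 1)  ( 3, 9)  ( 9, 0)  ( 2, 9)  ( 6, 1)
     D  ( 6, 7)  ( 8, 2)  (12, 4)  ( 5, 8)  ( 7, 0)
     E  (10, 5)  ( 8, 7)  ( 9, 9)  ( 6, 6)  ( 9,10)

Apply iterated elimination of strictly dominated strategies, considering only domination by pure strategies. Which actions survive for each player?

P1 drop A (E beats it: P:10>7 Q:8>0 R:9>2 S:6>4 T:9>8)
P1 drop B (E beats it: P:10>9 Q:8>7 R:9>7 S:6>5 T:9>4)
P1 drop C (D beats it: P:6>5 Q:8>3 R:12>9 S:5>2 T:7>6)
P2 drop P (S beats it: D:8>7 E:6>5)
P2 drop Q (R beats it: D:4>2 E:9>7)
P1→{D,E} P2→{R,S,T}

Remaining: P1:{D,E} P2:{R,S,T}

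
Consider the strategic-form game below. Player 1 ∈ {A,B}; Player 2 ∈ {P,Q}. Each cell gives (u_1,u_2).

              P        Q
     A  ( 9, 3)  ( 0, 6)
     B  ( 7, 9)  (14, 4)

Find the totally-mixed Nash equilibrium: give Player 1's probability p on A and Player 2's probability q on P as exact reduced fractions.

P1 indiff ⇒ q·9+(1-q)·0 = q·7+(1-q)·14 ⇒ q(2) = (1-q)(14) ⇒ q = 7/8
P2 indiff ⇒ p·3+(1-p)·9 = p·6+(1-p)·4 ⇒ p(-3) = (1-p)(-5) ⇒ p = 5/8

p=5/8, q=7/8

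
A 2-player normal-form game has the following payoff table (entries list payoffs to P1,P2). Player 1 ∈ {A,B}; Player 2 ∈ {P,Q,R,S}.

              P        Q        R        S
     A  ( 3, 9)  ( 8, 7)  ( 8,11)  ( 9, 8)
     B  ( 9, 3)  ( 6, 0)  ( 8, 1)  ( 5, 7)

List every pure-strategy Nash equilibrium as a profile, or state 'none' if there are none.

(A,P): not NE [P1→B gives 9>3; P2→R gives 11>9]
(A,Q): not NE [P2→R gives 11>7]
(A,R): NE
(A,S): not NE [P2→R gives 11>8]
(B,P): not NE [P2→S gives 7>3]
(B,Q): not NE [P1→A gives 8>6; P2→S gives 7>0]
(B,R): not NE [P2→S gives 7>1]
(B,S): not NE [P1→A gives 9>5]

NE set: (A,R)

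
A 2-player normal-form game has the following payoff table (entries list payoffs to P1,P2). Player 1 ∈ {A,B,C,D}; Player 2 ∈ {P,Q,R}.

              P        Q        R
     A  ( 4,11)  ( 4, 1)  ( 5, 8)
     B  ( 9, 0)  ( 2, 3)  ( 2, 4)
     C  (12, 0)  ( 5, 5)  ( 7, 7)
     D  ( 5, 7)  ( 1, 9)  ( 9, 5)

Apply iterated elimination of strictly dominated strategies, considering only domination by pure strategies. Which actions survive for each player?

P1 drop A (C beats it: P:12>4 Q:5>4 R:7>5)
P1 drop B (C beats it: P:12>9 Q:5>2 R:7>2)
P2 drop P (Q beats it: C:5>0 D:9>7)
P1→{C,D} P2→{Q,R}

Survivors P1:{C,D} P2:{Q,R}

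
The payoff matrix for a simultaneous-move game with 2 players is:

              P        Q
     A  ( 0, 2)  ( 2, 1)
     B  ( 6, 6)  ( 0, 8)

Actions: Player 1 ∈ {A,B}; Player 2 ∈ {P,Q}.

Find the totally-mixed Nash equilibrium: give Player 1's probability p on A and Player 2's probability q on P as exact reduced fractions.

(p,q) = (2/3, 1/4)

P1 indiff ⇒ q·0+(1-q)·2 = q·6+(1-q)·0 ⇒ q(-6) = (1-q)(-2) ⇒ q = 1/4
P2 indiff ⇒ p·2+(1-p)·6 = p·1+(1-p)·8 ⇒ p(1) = (1-p)(2) ⇒ p = 2/3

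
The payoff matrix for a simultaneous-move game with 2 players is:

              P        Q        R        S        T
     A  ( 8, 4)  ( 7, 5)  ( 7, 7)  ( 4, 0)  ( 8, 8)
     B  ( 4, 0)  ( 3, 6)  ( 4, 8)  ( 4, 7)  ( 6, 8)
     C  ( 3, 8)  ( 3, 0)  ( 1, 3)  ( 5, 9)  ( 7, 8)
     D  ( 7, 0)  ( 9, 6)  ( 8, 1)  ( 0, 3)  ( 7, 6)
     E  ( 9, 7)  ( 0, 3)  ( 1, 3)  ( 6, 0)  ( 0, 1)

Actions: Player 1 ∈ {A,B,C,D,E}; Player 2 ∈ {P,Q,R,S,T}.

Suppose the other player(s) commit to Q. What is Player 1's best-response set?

u_1(A vs Q) = 7
u_1(B vs Q) = 3
u_1(C vs Q) = 3
u_1(D vs Q) = 9
u_1(E vs Q) = 0
max payoff 9 at {D}

argmax u_1 = {D}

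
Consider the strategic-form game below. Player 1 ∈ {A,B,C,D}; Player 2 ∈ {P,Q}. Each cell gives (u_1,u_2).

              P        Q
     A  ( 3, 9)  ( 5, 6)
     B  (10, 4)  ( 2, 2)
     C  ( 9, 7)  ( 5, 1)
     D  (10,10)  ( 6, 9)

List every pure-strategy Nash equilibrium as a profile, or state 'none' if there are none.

(A,P): not NE [P1→D gives 10>3]
(A,Q): not NE [P1→D gives 6>5; P2→P gives 9>6]
(B,P): NE
(B,Q): not NE [P1→D gives 6>2; P2→P gives 4>2]
(C,P): not NE [P1→D gives 10>9]
(C,Q): not NE [P1→D gives 6>5; P2→P gives 7>1]
(D,P): NE
(D,Q): not NE [P2→P gives 10>9]

NE set: (B,P), (D,P)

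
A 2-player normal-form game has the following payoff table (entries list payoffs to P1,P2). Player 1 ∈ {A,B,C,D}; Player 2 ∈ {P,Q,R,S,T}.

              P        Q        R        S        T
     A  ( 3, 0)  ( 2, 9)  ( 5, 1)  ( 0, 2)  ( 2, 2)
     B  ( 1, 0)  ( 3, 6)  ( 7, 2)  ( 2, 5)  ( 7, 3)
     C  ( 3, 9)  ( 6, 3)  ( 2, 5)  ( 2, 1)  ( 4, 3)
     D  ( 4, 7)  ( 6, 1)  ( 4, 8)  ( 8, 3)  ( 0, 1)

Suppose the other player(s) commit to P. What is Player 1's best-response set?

u_1(A vs P) = 3
u_1(B vs P) = 1
u_1(C vs P) = 3
u_1(D vs P) = 4
max payoff 4 at {D}

P1 best: {D}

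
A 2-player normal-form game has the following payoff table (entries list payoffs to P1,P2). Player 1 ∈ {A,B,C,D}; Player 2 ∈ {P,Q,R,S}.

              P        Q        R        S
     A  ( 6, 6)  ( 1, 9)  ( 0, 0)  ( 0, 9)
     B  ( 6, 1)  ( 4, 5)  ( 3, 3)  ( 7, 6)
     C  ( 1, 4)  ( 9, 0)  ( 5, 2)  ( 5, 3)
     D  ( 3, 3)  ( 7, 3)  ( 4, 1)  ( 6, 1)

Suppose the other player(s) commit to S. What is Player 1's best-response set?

u_1(A vs S) = 0
u_1(B vs S) = 7
u_1(C vs S) = 5
u_1(D vs S) = 6
max payoff 7 at {B}

BR_1 = {B}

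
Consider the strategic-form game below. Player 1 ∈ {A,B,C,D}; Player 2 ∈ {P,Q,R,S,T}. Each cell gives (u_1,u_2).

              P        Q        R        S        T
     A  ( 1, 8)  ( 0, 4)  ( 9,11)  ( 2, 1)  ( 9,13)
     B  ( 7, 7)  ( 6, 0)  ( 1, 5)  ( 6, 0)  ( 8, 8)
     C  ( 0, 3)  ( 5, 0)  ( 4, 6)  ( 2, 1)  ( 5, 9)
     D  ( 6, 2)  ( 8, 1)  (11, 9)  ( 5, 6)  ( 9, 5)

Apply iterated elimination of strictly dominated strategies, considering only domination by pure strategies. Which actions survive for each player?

P1 drop C (D beats it: P:6>0 Q:8>5 R:11>4 S:5>2 T:9>5)
P2 drop P (T beats it: A:13>8 B:8>7 D:5>2)
P2 drop Q (R beats it: A:11>4 B:5>0 D:9>1)
P2 drop S (R beats it: A:11>1 B:5>0 D:9>6)
P1 drop B (A beats it: R:9>1 T:9>8)
P1→{A,D} P2→{R,T}

Remaining: P1:{A,D} P2:{R,T}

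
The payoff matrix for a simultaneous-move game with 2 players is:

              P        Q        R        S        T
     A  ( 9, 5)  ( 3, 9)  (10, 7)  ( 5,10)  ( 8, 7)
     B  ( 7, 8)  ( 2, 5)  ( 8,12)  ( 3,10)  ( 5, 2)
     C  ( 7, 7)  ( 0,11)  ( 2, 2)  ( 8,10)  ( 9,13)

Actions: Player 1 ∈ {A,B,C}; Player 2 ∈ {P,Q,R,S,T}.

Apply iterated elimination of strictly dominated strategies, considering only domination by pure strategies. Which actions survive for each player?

P1 drop B (A beats it: P:9>7 Q:3>2 R:10>8 S:5>3 T:8>5)
P2 drop P (Q beats it: A:9>5 C:11>7)
P2 drop R (Q beats it: A:9>7 C:11>2)
P1→{A,C} P2→{Q,S,T}

IESDS → P1:{A,C} P2:{Q,S,T}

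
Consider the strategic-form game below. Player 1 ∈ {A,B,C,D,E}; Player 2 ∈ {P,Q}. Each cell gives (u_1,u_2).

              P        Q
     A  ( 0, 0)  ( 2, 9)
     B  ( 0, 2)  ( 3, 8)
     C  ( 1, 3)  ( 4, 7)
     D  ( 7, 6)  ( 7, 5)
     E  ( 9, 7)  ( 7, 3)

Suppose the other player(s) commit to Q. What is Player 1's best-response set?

u_1(A vs Q) = 2
u_1(B vs Q) = 3
u_1(C vs Q) = 4
u_1(D vs Q) = 7
u_1(E vs Q) = 7
max payoff 7 at {D,E}

argmax u_1 = {D,E}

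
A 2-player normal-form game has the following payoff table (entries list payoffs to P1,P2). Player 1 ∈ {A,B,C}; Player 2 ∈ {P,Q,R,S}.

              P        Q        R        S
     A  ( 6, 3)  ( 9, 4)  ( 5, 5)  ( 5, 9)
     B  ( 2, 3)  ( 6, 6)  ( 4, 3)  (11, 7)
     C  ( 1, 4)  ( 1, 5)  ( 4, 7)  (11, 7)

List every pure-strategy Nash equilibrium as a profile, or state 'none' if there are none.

PSNE = {(B,S), (C,S)}

(A,P): not NE [P2→S gives 9>3]
(A,Q): not NE [P2→S gives 9>4]
(A,R): not NE [P2→S gives 9>5]
(A,S): not NE [P1→C gives 11>5]
(B,P): not NE [P1→A gives 6>2; P2→S gives 7>3]
(B,Q): not NE [P1→A gives 9>6; P2→S gives 7>6]
(B,R): not NE [P1→A gives 5>4; P2→S gives 7>3]
(B,S): NE
(C,P): not NE [P1→A gives 6>1; P2→S gives 7>4]
(C,Q): not NE [P1→A gives 9>1; P2→S gives 7>5]
(C,R): not NE [P1→A gives 5>4]
(C,S): NE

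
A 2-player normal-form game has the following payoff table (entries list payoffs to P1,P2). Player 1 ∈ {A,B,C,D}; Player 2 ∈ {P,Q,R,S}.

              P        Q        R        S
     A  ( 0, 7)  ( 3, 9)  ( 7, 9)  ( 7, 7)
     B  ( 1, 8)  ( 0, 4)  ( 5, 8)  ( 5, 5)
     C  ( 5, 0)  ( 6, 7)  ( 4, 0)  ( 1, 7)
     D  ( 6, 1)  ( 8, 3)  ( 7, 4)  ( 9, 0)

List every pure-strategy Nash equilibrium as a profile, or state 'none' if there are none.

PSNE = {(A,R), (D,R)}

(A,P): not NE [P1→D gives 6>0; P2→R gives 9>7]
(A,Q): not NE [P1→D gives 8>3]
(A,R): NE
(A,S): not NE [P1→D gives 9>7; P2→R gives 9>7]
(B,P): not NE [P1→D gives 6>1]
(B,Q): not NE [P1→D gives 8>0; P2→R gives 8>4]
(B,R): not NE [P1→D gives 7>5]
(B,S): not NE [P1→D gives 9>5; P2→R gives 8>5]
(C,P): not NE [P1→D gives 6>5; P2→S gives 7>0]
(C,Q): not NE [P1→D gives 8>6]
(C,R): not NE [P1→D gives 7>4; P2→S gives 7>0]
(C,S): not NE [P1→D gives 9>1]
(D,P): not NE [P2→R gives 4>1]
(D,Q): not NE [P2→R gives 4>3]
(D,R): NE
(D,S): not NE [P2→R gives 4>0]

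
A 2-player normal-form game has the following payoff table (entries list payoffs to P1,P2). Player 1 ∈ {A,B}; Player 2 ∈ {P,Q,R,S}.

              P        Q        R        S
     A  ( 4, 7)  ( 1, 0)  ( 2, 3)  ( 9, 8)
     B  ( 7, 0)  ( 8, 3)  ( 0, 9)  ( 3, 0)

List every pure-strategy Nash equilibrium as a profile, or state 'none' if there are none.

(A,P): not NE [P1→B gives 7>4; P2→S gives 8>7]
(A,Q): not NE [P1→B gives 8>1; P2→S gives 8>0]
(A,R): not NE [P2→S gives 8>3]
(A,S): NE
(B,P): not NE [P2→R gives 9>0]
(B,Q): not NE [P2→R gives 9>3]
(B,R): not NE [P1→A gives 2>0]
(B,S): not NE [P1→A gives 9>3; P2→R gives 9>0]

NE set: (A,S)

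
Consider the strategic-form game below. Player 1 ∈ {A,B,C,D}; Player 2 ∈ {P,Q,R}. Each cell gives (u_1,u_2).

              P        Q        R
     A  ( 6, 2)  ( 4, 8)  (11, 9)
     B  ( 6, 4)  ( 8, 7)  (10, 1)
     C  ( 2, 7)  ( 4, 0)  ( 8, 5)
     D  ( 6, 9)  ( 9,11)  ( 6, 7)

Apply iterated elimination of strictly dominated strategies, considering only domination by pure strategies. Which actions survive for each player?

P1 drop C (B beats it: P:6>2 Q:8>4 R:10>8)
P2 drop P (Q beats it: A:8>2 B:7>4 D:11>9)
P1→{A,B,D} P2→{Q,R}

IESDS → P1:{A,B,D} P2:{Q,R}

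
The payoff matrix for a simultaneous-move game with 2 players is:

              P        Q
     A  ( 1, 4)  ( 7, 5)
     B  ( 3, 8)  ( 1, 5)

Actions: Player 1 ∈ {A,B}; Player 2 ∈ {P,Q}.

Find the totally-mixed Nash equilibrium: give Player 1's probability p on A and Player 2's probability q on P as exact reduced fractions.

P1 indiff ⇒ q·1+(1-q)·7 = q·3+(1-q)·1 ⇒ q(-2) = (1-q)(-6) ⇒ q = 3/4
P2 indiff ⇒ p·4+(1-p)·8 = p·5+(1-p)·5 ⇒ p(-1) = (1-p)(-3) ⇒ p = 3/4

P1 mixes 3/4 on A; P2 mixes 3/4 on P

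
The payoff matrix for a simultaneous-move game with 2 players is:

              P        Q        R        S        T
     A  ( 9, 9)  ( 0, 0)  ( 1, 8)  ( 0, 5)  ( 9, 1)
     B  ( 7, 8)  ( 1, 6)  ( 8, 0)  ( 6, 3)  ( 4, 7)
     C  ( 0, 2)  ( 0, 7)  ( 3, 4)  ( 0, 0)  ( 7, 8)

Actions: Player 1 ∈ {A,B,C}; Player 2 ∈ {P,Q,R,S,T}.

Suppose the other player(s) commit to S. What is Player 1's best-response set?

u_1(A vs S) = 0
u_1(B vs S) = 6
u_1(C vs S) = 0
max payoff 6 at {B}

BR_1 = {B}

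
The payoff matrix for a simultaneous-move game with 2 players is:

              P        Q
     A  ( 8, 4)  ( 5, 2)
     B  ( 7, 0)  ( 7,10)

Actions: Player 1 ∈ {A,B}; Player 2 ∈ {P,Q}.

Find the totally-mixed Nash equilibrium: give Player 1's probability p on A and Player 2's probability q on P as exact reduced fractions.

p=5/6, q=2/3

P1 indiff ⇒ q·8+(1-q)·5 = q·7+(1-q)·7 ⇒ q(1) = (1-q)(2) ⇒ q = 2/3
P2 indiff ⇒ p·4+(1-p)·0 = p·2+(1-p)·10 ⇒ p(2) = (1-p)(10) ⇒ p = 5/6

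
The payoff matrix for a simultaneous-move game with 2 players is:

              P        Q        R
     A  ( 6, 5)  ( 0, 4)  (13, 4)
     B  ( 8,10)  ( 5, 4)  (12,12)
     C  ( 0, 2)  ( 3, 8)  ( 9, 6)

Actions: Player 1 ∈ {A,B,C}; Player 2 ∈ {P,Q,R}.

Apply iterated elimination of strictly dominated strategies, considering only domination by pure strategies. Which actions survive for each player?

IESDS → P1:{A,B} P2:{P,R}

P1 drop C (B beats it: P:8>0 Q:5>3 R:12>9)
P2 drop Q (P beats it: A:5>4 B:10>4)
P1→{A,B} P2→{P,R}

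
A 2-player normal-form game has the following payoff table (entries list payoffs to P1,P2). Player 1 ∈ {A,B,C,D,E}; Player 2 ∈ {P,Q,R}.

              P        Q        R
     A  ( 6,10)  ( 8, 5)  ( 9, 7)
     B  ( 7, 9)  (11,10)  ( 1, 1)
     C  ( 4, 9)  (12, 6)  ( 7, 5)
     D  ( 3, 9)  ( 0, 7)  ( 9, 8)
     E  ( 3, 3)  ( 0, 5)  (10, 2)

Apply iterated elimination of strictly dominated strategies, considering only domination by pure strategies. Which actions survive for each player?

P2 drop R (P beats it: A:10>7 B:9>1 C:9>5 D:9>8 E:3>2)
P1 drop A (B beats it: P:7>6 Q:11>8)
P1 drop D (B beats it: P:7>3 Q:11>0)
P1 drop E (B beats it: P:7>3 Q:11>0)
P1→{B,C} P2→{P,Q}

IESDS → P1:{B,C} P2:{P,Q}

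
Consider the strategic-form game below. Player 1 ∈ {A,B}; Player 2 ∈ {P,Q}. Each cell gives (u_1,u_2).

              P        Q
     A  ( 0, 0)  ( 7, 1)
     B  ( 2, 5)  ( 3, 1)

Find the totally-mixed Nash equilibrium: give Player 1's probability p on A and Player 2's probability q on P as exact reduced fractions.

P1 indiff ⇒ q·0+(1-q)·7 = q·2+(1-q)·3 ⇒ q(-2) = (1-q)(-4) ⇒ q = 2/3
P2 indiff ⇒ p·0+(1-p)·5 = p·1+(1-p)·1 ⇒ p(-1) = (1-p)(-4) ⇒ p = 4/5

P1 mixes 4/5 on A; P2 mixes 2/3 on P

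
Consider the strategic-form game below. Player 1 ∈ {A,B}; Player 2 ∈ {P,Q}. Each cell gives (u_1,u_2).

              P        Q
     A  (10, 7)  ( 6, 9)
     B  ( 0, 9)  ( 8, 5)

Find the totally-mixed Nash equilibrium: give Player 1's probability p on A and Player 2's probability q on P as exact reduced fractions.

p=2/3, q=1/6

P1 indiff ⇒ q·10+(1-q)·6 = q·0+(1-q)·8 ⇒ q(10) = (1-q)(2) ⇒ q = 1/6
P2 indiff ⇒ p·7+(1-p)·9 = p·9+(1-p)·5 ⇒ p(-2) = (1-p)(-4) ⇒ p = 2/3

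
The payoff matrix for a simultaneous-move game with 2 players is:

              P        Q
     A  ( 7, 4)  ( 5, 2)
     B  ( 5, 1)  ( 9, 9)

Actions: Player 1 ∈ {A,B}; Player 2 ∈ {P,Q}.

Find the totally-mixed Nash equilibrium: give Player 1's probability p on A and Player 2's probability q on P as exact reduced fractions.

(p,q) = (4/5, 2/3)

P1 indiff ⇒ q·7+(1-q)·5 = q·5+(1-q)·9 ⇒ q(2) = (1-q)(4) ⇒ q = 2/3
P2 indiff ⇒ p·4+(1-p)·1 = p·2+(1-p)·9 ⇒ p(2) = (1-p)(8) ⇒ p = 4/5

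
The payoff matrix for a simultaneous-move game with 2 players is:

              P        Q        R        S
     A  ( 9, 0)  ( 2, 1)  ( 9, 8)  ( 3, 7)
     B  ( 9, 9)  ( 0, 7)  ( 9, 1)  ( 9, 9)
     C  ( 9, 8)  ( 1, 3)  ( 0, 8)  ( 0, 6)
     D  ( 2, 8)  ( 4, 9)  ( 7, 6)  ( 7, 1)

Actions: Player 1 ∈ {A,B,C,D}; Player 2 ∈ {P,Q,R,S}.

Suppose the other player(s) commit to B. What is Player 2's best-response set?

u_2(P vs B) = 9
u_2(Q vs B) = 7
u_2(R vs B) = 1
u_2(S vs B) = 9
max payoff 9 at {P,S}

P2 best: {P,S}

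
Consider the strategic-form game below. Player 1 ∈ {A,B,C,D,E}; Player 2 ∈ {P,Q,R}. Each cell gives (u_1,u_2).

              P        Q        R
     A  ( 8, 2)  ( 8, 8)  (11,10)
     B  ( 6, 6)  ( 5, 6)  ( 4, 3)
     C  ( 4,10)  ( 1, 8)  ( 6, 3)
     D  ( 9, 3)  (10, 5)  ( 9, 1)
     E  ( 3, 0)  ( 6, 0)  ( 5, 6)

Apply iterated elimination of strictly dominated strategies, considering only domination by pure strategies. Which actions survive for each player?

P1 drop B (A beats it: P:8>6 Q:8>5 R:11>4)
P1 drop C (A beats it: P:8>4 Q:8>1 R:11>6)
P1 drop E (A beats it: P:8>3 Q:8>6 R:11>5)
P2 drop P (Q beats it: A:8>2 D:5>3)
P1→{A,D} P2→{Q,R}

Survivors P1:{A,D} P2:{Q,R}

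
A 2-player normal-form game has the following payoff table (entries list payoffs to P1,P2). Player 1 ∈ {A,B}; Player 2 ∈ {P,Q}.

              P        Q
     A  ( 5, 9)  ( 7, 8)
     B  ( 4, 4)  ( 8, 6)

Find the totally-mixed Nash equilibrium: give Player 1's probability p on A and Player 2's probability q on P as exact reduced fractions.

P1 indiff ⇒ q·5+(1-q)·7 = q·4+(1-q)·8 ⇒ q(1) = (1-q)(1) ⇒ q = 1/2
P2 indiff ⇒ p·9+(1-p)·4 = p·8+(1-p)·6 ⇒ p(1) = (1-p)(2) ⇒ p = 2/3

(p,q) = (2/3, 1/2)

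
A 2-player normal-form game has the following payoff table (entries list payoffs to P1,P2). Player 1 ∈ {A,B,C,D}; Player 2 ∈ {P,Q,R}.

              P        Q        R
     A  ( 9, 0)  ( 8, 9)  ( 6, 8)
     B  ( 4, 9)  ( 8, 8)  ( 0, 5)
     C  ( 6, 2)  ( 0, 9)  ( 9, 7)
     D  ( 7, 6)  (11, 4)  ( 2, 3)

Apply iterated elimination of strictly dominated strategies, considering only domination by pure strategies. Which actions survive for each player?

P1 drop B (D beats it: P:7>4 Q:11>8 R:2>0)
P2 drop R (Q beats it: A:9>8 C:9>7 D:4>3)
P1 drop C (A beats it: P:9>6 Q:8>0)
P1→{A,D} P2→{P,Q}

Survivors P1:{A,D} P2:{P,Q}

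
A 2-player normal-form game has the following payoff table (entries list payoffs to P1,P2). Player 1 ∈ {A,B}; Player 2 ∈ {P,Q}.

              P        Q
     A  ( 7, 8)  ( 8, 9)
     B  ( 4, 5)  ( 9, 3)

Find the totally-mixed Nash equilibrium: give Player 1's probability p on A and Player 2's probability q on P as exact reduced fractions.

P1 mixes 2/3 on A; P2 mixes 1/4 on P

P1 indiff ⇒ q·7+(1-q)·8 = q·4+(1-q)·9 ⇒ q(3) = (1-q)(1) ⇒ q = 1/4
P2 indiff ⇒ p·8+(1-p)·5 = p·9+(1-p)·3 ⇒ p(-1) = (1-p)(-2) ⇒ p = 2/3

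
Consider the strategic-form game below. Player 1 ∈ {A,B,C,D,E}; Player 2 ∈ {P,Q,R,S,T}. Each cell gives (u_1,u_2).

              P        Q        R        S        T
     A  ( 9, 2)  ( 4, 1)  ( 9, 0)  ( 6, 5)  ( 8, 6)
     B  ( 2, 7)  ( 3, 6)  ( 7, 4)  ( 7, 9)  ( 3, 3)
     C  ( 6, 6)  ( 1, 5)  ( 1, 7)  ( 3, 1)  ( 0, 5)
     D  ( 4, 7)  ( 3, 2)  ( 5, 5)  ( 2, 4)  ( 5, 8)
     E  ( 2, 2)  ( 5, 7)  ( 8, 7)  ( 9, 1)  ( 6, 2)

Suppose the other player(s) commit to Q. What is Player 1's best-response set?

u_1(A vs Q) = 4
u_1(B vs Q) = 3
u_1(C vs Q) = 1
u_1(D vs Q) = 3
u_1(E vs Q) = 5
max payoff 5 at {E}

argmax u_1 = {E}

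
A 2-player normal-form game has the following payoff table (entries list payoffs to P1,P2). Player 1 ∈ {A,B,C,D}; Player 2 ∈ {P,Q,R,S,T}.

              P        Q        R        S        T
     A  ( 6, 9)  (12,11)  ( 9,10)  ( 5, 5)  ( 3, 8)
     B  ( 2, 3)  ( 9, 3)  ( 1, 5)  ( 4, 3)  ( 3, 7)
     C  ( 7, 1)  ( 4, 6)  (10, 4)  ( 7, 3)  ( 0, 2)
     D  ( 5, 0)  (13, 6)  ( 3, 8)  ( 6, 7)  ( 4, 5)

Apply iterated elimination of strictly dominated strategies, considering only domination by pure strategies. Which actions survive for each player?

P1 drop B (D beats it: P:5>2 Q:13>9 R:3>1 S:6>4 T:4>3)
P2 drop P (Q beats it: A:11>9 C:6>1 D:6>0)
P2 drop S (R beats it: A:10>5 C:4>3 D:8>7)
P2 drop T (Q beats it: A:11>8 C:6>2 D:6>5)
P1→{A,C,D} P2→{Q,R}

Remaining: P1:{A,C,D} P2:{Q,R}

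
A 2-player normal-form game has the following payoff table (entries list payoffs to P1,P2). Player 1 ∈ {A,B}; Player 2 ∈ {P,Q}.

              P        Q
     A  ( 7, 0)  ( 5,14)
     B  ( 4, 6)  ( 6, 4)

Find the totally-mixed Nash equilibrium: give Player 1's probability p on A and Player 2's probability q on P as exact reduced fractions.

P1 indiff ⇒ q·7+(1-q)·5 = q·4+(1-q)·6 ⇒ q(3) = (1-q)(1) ⇒ q = 1/4
P2 indiff ⇒ p·0+(1-p)·6 = p·14+(1-p)·4 ⇒ p(-14) = (1-p)(-2) ⇒ p = 1/8

(p,q) = (1/8, 1/4)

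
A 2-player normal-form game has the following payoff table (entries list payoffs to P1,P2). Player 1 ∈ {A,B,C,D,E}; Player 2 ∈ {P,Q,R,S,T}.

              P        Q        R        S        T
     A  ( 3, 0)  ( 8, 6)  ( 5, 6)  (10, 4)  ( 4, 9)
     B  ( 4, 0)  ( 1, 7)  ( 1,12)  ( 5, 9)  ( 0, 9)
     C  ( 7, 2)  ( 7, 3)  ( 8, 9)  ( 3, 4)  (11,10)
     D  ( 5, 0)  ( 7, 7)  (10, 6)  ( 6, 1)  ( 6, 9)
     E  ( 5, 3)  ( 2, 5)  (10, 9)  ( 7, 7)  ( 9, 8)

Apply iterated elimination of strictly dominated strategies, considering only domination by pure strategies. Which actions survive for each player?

P1 drop B (D beats it: P:5>4 Q:7>1 R:10>1 S:6>5 T:6>0)
P2 drop P (Q beats it: A:6>0 C:3>2 D:7>0 E:5>3)
P2 drop Q (T beats it: A:9>6 C:10>3 D:9>7 E:8>5)
P2 drop S (R beats it: A:6>4 C:9>4 D:6>1 E:9>7)
P1 drop A (C beats it: R:8>5 T:11>4)
P1→{C,D,E} P2→{R,T}

Survivors P1:{C,D,E} P2:{R,T}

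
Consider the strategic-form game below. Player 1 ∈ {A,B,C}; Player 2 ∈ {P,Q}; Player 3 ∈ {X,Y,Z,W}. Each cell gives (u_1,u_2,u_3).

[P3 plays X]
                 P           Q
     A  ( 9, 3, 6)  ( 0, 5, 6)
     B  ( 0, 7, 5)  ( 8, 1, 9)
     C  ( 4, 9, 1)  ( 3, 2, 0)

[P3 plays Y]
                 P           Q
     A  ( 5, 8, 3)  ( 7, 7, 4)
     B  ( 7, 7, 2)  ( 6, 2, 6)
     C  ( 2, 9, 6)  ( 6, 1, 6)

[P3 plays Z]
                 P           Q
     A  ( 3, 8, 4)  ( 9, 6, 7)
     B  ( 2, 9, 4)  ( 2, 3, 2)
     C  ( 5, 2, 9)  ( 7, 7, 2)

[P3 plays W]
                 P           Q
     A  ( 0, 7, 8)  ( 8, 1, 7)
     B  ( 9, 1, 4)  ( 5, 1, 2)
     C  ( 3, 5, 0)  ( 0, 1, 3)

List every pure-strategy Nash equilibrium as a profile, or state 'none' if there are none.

PSNE: ∅

(A,P,X): not NE [P2→Q gives 5>3; P3→W gives 8>6]
(A,P,Y): not NE [P1→B gives 7>5; P3→W gives 8>3]
(A,P,Z): not NE [P1→C gives 5>3; P3→W gives 8>4]
(A,P,W): not NE [P1→B gives 9>0]
(A,Q,X): not NE [P1→B gives 8>0; P3→W gives 7>6]
(A,Q,Y): not NE [P2→P gives 8>7; P3→W gives 7>4]
(A,Q,Z): not NE [P2→P gives 8>6]
(A,Q,W): not NE [P2→P gives 7>1]
(B,P,X): not NE [P1→A gives 9>0]
(B,P,Y): not NE [P3→X gives 5>2]
(B,P,Z): not NE [P1→C gives 5>2; P3→X gives 5>4]
(B,P,W): not NE [P3→X gives 5>4]
(B,Q,X): not NE [P2→P gives 7>1]
(B,Q,Y): not NE [P1→A gives 7>6; P2→P gives 7>2; P3→X gives 9>6]
(B,Q,Z): not NE [P1→A gives 9>2; P2→P gives 9>3; P3→X gives 9>2]
(B,Q,W): not NE [P1→A gives 8>5; P3→X gives 9>2]
(C,P,X): not NE [P1→A gives 9>4; P3→Z gives 9>1]
(C,P,Y): not NE [P1→B gives 7>2; P3→Z gives 9>6]
(C,P,Z): not NE [P2→Q gives 7>2]
(C,P,W): not NE [P1→B gives 9>3; P3→Z gives 9>0]
(C,Q,X): not NE [P1→B gives 8>3; P2→P gives 9>2; P3→Y gives 6>0]
(C,Q,Y): not NE [P1→A gives 7>6; P2→P gives 9>1]
(C,Q,Z): not NE [P1→A gives 9>7; P3→Y gives 6>2]
(C,Q,W): not NE [P1→A gives 8>0; P2→P gives 5>1; P3→Y gives 6>3]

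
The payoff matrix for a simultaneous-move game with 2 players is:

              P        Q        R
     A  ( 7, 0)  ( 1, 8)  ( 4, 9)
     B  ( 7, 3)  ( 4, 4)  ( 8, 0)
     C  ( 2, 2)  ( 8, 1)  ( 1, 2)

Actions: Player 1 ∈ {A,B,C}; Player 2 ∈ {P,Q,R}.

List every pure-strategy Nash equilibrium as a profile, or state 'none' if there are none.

No pure NE.

(A,P): not NE [P2→R gives 9>0]
(A,Q): not NE [P1→C gives 8>1; P2→R gives 9>8]
(A,R): not NE [P1→B gives 8>4]
(B,P): not NE [P2→Q gives 4>3]
(B,Q): not NE [P1→C gives 8>4]
(B,R): not NE [P2→Q gives 4>0]
(C,P): not NE [P1→B gives 7>2]
(C,Q): not NE [P2→R gives 2>1]
(C,R): not NE [P1→B gives 8>1]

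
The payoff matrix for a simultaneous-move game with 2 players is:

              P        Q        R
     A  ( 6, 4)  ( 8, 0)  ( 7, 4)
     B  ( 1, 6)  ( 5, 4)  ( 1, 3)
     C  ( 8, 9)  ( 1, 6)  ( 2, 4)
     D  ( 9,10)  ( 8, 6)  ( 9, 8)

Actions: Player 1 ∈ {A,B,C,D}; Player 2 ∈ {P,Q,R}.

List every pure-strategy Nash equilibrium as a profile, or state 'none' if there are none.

NE set: (D,P)

(A,P): not NE [P1→D gives 9>6]
(A,Q): not NE [P2→R gives 4>0]
(A,R): not NE [P1→D gives 9>7]
(B,P): not NE [P1→D gives 9>1]
(B,Q): not NE [P1→D gives 8>5; P2→P gives 6>4]
(B,R): not NE [P1→D gives 9>1; P2→P gives 6>3]
(C,P): not NE [P1→D gives 9>8]
(C,Q): not NE [P1→D gives 8>1; P2→P gives 9>6]
(C,R): not NE [P1→D gives 9>2; P2→P gives 9>4]
(D,P): NE
(D,Q): not NE [P2→P gives 10>6]
(D,R): not NE [P2→P gives 10>8]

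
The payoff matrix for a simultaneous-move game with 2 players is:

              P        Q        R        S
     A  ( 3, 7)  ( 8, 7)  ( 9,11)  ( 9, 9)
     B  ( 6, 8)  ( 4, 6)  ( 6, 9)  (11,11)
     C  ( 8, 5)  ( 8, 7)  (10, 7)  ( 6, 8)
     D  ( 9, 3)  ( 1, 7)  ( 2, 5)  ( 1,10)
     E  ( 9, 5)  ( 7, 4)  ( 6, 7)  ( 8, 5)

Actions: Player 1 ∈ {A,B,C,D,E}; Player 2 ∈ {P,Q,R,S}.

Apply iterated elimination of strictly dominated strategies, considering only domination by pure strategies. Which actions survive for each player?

Remaining: P1:{A,B,C} P2:{R,S}

P2 drop P (R beats it: A:11>7 B:9>8 C:7>5 D:5>3 E:7>5)
P1 drop D (A beats it: Q:8>1 R:9>2 S:9>1)
P1 drop E (A beats it: Q:8>7 R:9>6 S:9>8)
P2 drop Q (S beats it: A:9>7 B:11>6 C:8>7)
P1→{A,B,C} P2→{R,S}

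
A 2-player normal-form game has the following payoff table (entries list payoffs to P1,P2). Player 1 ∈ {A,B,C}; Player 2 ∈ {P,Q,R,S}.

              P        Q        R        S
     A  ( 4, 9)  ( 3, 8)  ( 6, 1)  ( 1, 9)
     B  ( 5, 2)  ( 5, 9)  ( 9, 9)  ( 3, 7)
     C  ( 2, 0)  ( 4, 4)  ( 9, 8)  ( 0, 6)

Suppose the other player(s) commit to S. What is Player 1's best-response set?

BR_1 = {B}

u_1(A vs S) = 1
u_1(B vs S) = 3
u_1(C vs S) = 0
max payoff 3 at {B}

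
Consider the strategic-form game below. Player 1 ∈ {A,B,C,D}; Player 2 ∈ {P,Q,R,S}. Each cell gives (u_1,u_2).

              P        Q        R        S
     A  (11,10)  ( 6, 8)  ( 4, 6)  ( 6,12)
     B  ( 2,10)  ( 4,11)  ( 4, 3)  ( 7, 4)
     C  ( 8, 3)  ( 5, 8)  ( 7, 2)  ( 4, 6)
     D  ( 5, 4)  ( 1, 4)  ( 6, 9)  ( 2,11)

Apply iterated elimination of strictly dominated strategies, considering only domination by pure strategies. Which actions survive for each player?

IESDS → P1:{A,B} P2:{P,Q,S}

P1 drop D (C beats it: P:8>5 Q:5>1 R:7>6 S:4>2)
P2 drop R (P beats it: A:10>6 B:10>3 C:3>2)
P1 drop C (A beats it: P:11>8 Q:6>5 S:6>4)
P1→{A,B} P2→{P,Q,S}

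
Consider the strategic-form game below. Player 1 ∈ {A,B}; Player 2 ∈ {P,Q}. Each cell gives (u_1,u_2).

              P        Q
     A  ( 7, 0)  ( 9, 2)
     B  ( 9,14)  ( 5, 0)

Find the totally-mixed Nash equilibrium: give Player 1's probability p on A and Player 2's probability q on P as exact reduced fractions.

P1 indiff ⇒ q·7+(1-q)·9 = q·9+(1-q)·5 ⇒ q(-2) = (1-q)(-4) ⇒ q = 2/3
P2 indiff ⇒ p·0+(1-p)·14 = p·2+(1-p)·0 ⇒ p(-2) = (1-p)(-14) ⇒ p = 7/8

p=7/8, q=2/3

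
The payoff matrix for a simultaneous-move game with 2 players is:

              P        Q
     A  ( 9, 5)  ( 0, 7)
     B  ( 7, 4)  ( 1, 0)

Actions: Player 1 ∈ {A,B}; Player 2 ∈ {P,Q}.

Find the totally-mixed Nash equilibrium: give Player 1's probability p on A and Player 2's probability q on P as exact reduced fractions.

P1 indiff ⇒ q·9+(1-q)·0 = q·7+(1-q)·1 ⇒ q(2) = (1-q)(1) ⇒ q = 1/3
P2 indiff ⇒ p·5+(1-p)·4 = p·7+(1-p)·0 ⇒ p(-2) = (1-p)(-4) ⇒ p = 2/3

P1 mixes 2/3 on A; P2 mixes 1/3 on P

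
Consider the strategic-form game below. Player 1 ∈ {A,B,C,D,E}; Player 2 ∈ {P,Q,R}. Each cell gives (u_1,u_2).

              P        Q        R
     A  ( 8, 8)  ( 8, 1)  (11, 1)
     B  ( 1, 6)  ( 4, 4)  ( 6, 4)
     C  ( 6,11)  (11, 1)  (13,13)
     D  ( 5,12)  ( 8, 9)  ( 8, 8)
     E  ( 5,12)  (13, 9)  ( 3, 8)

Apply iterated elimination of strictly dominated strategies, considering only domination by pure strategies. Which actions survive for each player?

P1 drop B (A beats it: P:8>1 Q:8>4 R:11>6)
P1 drop D (C beats it: P:6>5 Q:11>8 R:13>8)
P2 drop Q (P beats it: A:8>1 C:11>1 E:12>9)
P1 drop E (A beats it: P:8>5 R:11>3)
P1→{A,C} P2→{P,R}

Survivors P1:{A,C} P2:{P,R}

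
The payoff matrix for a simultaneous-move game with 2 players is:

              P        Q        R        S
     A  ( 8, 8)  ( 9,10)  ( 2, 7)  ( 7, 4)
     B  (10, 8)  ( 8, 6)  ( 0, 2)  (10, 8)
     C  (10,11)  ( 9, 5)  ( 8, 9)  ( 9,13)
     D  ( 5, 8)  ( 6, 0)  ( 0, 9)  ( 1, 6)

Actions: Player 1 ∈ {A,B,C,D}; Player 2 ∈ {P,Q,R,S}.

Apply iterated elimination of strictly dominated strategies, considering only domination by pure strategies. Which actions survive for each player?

P1 drop D (A beats it: P:8>5 Q:9>6 R:2>0 S:7>1)
P2 drop R (P beats it: A:8>7 B:8>2 C:11>9)
P1→{A,B,C} P2→{P,Q,S}

IESDS → P1:{A,B,C} P2:{P,Q,S}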